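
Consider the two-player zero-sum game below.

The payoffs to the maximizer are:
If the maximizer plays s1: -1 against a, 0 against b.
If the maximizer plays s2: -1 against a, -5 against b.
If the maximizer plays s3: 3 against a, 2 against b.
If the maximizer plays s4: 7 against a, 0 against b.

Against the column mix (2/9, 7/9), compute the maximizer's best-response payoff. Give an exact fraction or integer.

s1: (-1)·(2/9) + (0)·(7/9) = -2/9.
s2: (-1)·(2/9) + (-5)·(7/9) = -37/9.
s3: (3)·(2/9) + (2)·(7/9) = 20/9.
s4: (7)·(2/9) + (0)·(7/9) = 14/9.
The best pure response is s3 with expected payoff 20/9.

20/9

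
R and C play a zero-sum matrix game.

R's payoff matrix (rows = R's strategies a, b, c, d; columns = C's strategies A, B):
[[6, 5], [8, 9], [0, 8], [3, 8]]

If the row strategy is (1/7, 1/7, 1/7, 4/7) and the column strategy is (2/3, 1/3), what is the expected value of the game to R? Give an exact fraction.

106/21

Against (2/3, 1/3), each row's expected payoff is a: 17/3; b: 25/3; c: 8/3; d: 14/3.
Taking the (1/7, 1/7, 1/7, 4/7)-weighted average: (1/7)·(17/3) + (1/7)·(25/3) + (1/7)·(8/3) + (4/7)·(14/3) = 106/21.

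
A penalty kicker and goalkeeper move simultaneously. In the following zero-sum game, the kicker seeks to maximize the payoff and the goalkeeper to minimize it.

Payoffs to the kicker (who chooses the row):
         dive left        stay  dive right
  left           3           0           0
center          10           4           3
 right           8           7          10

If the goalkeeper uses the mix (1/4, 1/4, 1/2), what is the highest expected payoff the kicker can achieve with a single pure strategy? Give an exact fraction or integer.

35/4

left: (3)·(1/4) + (0)·(1/4) + (0)·(1/2) = 3/4.
center: (10)·(1/4) + (4)·(1/4) + (3)·(1/2) = 5.
right: (8)·(1/4) + (7)·(1/4) + (10)·(1/2) = 35/4.
The best pure response is right with expected payoff 35/4.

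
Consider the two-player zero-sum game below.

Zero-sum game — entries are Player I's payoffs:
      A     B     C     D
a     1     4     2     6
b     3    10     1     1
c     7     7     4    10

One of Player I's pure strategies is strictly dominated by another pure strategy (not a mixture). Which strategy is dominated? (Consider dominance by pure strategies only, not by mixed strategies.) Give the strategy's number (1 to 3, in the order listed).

Compare a with c: 7 > 1, 7 > 4, 4 > 2, 10 > 6.
So c strictly dominates a for Player I; a is strictly dominated.

1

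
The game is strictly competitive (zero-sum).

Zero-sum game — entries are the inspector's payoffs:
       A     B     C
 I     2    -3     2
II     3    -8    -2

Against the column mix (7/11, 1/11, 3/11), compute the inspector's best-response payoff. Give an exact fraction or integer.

I: (2)·(7/11) + (-3)·(1/11) + (2)·(3/11) = 17/11.
II: (3)·(7/11) + (-8)·(1/11) + (-2)·(3/11) = 7/11.
The best pure response is I with expected payoff 17/11.

17/11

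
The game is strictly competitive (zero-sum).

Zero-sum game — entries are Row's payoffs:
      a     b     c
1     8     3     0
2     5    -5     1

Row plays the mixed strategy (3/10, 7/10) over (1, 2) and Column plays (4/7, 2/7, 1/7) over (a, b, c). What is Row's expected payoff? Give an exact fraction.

191/70

Against (4/7, 2/7, 1/7), each row's expected payoff is 1: 38/7; 2: 11/7.
Taking the (3/10, 7/10)-weighted average: (3/10)·(38/7) + (7/10)·(11/7) = 191/70.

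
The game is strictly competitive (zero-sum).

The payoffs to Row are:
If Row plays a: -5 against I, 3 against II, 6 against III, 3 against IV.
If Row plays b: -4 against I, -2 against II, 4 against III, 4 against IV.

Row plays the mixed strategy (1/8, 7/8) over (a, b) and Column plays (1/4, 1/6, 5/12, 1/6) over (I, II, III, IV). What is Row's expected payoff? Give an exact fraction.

Against (1/4, 1/6, 5/12, 1/6), each row's expected payoff is a: 9/4; b: 1.
Taking the (1/8, 7/8)-weighted average: (1/8)·(9/4) + (7/8)·(1) = 37/32.

37/32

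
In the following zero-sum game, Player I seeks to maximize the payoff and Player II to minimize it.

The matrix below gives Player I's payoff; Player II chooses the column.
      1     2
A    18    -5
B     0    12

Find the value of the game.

216/35

Row minima are -5 and 0, so Player I's maximin is 0; column maxima are 18 and 12, so Player II's minimax is 12. These differ, so the equilibrium is in mixed strategies.
Let Player I play A with probability p. Player II is indifferent when 18p = −5p + 12(1−p), giving p = 12/35.
Let Player II play 1 with probability q. Player I is indifferent when 18q − 5(1−q) = 12(1−q), giving q = 17/35.
The value is 18·(17/35) + (-5)·(18/35) = 216/35.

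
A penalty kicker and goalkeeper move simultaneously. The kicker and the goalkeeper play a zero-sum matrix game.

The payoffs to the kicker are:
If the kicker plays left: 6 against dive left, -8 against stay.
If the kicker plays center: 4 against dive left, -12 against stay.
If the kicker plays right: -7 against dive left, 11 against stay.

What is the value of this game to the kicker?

5/16

Row center is strictly dominated by row left, so the kicker never plays it.
The remaining 2×2 game on (left, right) × (dive left, stay) has no saddle point. Let the kicker play left with probability p; indifference gives 6p − 7(1−p) = −8p + 11(1−p), so p = 9/16.
Similarly the goalkeeper's optimal q on dive left is 19/32, and the value is 6·(19/32) + (-8)·(13/32) = 5/16.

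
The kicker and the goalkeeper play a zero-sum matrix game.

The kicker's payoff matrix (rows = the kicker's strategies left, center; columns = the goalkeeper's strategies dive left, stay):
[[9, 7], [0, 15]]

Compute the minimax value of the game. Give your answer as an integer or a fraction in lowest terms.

Row minima are 7 and 0, so the kicker's maximin is 7; column maxima are 9 and 15, so the goalkeeper's minimax is 9. These differ, so the equilibrium is in mixed strategies.
Let the kicker play left with probability p. The goalkeeper is indifferent when 9p = 7p + 15(1−p), giving p = 15/17.
Let the goalkeeper play dive left with probability q. The kicker is indifferent when 9q + 7(1−q) = 15(1−q), giving q = 8/17.
The value is 9·(8/17) + (7)·(9/17) = 135/17.

135/17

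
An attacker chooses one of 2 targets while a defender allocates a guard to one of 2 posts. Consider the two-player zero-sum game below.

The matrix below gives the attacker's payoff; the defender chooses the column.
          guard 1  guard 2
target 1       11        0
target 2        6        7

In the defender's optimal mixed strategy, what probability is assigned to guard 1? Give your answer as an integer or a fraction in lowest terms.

Row minima are 0 and 6, so the attacker's maximin is 6; column maxima are 11 and 7, so the defender's minimax is 7. These differ, so the equilibrium is in mixed strategies.
Let the defender play guard 1 with probability q. The attacker is indifferent when 11q = 6q + 7(1−q), giving q = 7/12.

7/12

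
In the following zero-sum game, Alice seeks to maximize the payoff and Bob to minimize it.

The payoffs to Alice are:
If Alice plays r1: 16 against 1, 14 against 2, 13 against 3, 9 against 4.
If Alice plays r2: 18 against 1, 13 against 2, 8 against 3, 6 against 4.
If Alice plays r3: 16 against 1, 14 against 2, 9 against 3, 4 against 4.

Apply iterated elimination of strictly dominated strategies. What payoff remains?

Column 2 is strictly dominated by 3 for Bob (13<14, 8<13, 9<14); eliminate 2.
Column 1 is strictly dominated by 3 for Bob (13<16, 8<18, 9<16); eliminate 1.
Column 3 is strictly dominated by 4 for Bob (9<13, 6<8, 4<9); eliminate 3.
Row r2 is strictly dominated by row r1 (9>6); eliminate r2.
Row r3 is strictly dominated by row r1 (9>4); eliminate r3.
Only (r1, 4) remains, with payoff 9.

9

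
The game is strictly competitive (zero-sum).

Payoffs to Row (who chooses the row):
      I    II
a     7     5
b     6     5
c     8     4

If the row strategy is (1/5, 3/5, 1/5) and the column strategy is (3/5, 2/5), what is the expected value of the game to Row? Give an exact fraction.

Against (3/5, 2/5), each row's expected payoff is a: 31/5; b: 28/5; c: 32/5.
Taking the (1/5, 3/5, 1/5)-weighted average: (1/5)·(31/5) + (3/5)·(28/5) + (1/5)·(32/5) = 147/25.

147/25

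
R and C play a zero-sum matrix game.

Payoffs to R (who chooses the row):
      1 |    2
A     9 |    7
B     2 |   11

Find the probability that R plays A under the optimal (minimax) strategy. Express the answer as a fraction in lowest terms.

Row minima are 7 and 2, so R's maximin is 7; column maxima are 9 and 11, so C's minimax is 9. These differ, so the equilibrium is in mixed strategies.
Let R play A with probability p. C is indifferent when 9p + 2(1−p) = 7p + 11(1−p), giving p = 9/11.

9/11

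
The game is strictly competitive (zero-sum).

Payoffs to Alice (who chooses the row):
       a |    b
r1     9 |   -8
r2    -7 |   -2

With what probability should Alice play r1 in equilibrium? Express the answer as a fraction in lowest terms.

5/22

Row minima are -8 and -7, so Alice's maximin is -7; column maxima are 9 and -2, so Bob's minimax is -2. These differ, so the equilibrium is in mixed strategies.
Let Alice play r1 with probability p. Bob is indifferent when 9p − 7(1−p) = −8p − 2(1−p), giving p = 5/22.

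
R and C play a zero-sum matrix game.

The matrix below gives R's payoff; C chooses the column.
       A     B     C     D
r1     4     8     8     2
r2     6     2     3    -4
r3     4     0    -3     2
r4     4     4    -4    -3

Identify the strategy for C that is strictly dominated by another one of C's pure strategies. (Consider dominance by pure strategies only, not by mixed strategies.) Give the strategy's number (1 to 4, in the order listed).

C prefers columns that give R less. Compare A with D: 2 < 4, -4 < 6, 2 < 4, -3 < 4.
So D strictly dominates A for C; A is strictly dominated.

1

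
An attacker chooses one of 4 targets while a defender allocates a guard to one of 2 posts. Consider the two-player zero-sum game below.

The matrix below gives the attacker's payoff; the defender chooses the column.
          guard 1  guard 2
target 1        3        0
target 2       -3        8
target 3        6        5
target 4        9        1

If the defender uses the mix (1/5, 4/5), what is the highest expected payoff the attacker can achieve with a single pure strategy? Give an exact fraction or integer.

29/5

target 1: (3)·(1/5) + (0)·(4/5) = 3/5.
target 2: (-3)·(1/5) + (8)·(4/5) = 29/5.
target 3: (6)·(1/5) + (5)·(4/5) = 26/5.
target 4: (9)·(1/5) + (1)·(4/5) = 13/5.
The best pure response is target 2 with expected payoff 29/5.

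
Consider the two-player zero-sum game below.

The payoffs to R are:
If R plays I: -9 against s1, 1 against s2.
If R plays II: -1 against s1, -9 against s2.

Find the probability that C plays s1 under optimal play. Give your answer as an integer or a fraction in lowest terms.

Row minima are -9 and -9, so R's maximin is -9; column maxima are -1 and 1, so C's minimax is -1. These differ, so the equilibrium is in mixed strategies.
Let C play s1 with probability q. R is indifferent when −9q + (1−q) = −q − 9(1−q), giving q = 5/9.

5/9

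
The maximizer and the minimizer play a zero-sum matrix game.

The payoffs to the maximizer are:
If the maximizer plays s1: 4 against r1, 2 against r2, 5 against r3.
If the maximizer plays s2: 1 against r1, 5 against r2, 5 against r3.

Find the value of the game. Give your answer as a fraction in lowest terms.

3

Column r3 is strictly dominated by r1 for the minimizer (it gives the maximizer more in every row).
The remaining 2×2 game on (s1, s2) × (r1, r2) has no saddle point. Let the maximizer play s1 with probability p; indifference gives 4p + (1−p) = 2p + 5(1−p), so p = 2/3.
Similarly the minimizer's optimal q on r1 is 1/2, and the value is 4·(1/2) + (2)·(1/2) = 3.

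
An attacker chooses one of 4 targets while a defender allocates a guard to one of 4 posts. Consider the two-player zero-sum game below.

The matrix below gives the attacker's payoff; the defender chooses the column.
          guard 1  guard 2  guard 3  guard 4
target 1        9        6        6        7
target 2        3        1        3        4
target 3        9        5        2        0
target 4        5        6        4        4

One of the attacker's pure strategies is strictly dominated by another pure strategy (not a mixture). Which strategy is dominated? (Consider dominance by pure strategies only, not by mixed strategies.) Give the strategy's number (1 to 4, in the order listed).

Compare target 2 with target 1: 9 > 3, 6 > 1, 6 > 3, 7 > 4.
So target 1 strictly dominates target 2 for the attacker; target 2 is strictly dominated.

2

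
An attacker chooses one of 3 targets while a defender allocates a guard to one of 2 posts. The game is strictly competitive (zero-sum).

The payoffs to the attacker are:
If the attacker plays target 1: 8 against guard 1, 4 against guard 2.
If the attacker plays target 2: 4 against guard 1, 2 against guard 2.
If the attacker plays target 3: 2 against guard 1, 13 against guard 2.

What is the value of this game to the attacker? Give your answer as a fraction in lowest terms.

32/5

Row target 2 is strictly dominated by row target 1, so the attacker never plays it.
The remaining 2×2 game on (target 1, target 3) × (guard 1, guard 2) has no saddle point. Let the attacker play target 1 with probability p; indifference gives 8p + 2(1−p) = 4p + 13(1−p), so p = 11/15.
Similarly the defender's optimal q on guard 1 is 3/5, and the value is 8·(3/5) + (4)·(2/5) = 32/5.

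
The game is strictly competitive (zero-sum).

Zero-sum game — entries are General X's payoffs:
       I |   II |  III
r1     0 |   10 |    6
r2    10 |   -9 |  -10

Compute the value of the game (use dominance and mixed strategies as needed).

Column II is strictly dominated by III for General Y (it gives General X more in every row).
The remaining 2×2 game on (r1, r2) × (I, III) has no saddle point. Let General X play r1 with probability p; indifference gives 10(1−p) = 6p − 10(1−p), so p = 10/13.
Similarly General Y's optimal q on I is 8/13, and the value is 0·(8/13) + (6)·(5/13) = 30/13.

30/13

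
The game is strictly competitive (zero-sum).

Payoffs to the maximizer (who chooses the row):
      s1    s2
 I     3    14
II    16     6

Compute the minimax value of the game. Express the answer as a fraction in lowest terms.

Row minima are 3 and 6, so the maximizer's maximin is 6; column maxima are 16 and 14, so the minimizer's minimax is 14. These differ, so the equilibrium is in mixed strategies.
Let the maximizer play I with probability p. The minimizer is indifferent when 3p + 16(1−p) = 14p + 6(1−p), giving p = 10/21.
Let the minimizer play s1 with probability q. The maximizer is indifferent when 3q + 14(1−q) = 16q + 6(1−q), giving q = 8/21.
The value is 3·(8/21) + (14)·(13/21) = 206/21.

206/21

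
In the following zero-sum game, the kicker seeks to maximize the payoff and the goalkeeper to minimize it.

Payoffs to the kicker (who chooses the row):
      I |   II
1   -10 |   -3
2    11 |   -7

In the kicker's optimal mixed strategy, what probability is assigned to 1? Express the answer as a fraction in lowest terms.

Row minima are -10 and -7, so the kicker's maximin is -7; column maxima are 11 and -3, so the goalkeeper's minimax is -3. These differ, so the equilibrium is in mixed strategies.
Let the kicker play 1 with probability p. The goalkeeper is indifferent when −10p + 11(1−p) = −3p − 7(1−p), giving p = 18/25.

18/25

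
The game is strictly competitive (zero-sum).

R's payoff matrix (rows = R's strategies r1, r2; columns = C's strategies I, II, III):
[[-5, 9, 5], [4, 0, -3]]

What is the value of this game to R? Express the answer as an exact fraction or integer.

5/17

Column II is strictly dominated by III for C (it gives R more in every row).
The remaining 2×2 game on (r1, r2) × (I, III) has no saddle point. Let R play r1 with probability p; indifference gives −5p + 4(1−p) = 5p − 3(1−p), so p = 7/17.
Similarly C's optimal q on I is 8/17, and the value is -5·(8/17) + (5)·(9/17) = 5/17.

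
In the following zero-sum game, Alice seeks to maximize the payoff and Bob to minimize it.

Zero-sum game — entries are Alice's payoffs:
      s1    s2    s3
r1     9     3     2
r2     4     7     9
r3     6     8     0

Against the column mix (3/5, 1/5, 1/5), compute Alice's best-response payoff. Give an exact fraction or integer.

32/5

r1: (9)·(3/5) + (3)·(1/5) + (2)·(1/5) = 32/5.
r2: (4)·(3/5) + (7)·(1/5) + (9)·(1/5) = 28/5.
r3: (6)·(3/5) + (8)·(1/5) + (0)·(1/5) = 26/5.
The best pure response is r1 with expected payoff 32/5.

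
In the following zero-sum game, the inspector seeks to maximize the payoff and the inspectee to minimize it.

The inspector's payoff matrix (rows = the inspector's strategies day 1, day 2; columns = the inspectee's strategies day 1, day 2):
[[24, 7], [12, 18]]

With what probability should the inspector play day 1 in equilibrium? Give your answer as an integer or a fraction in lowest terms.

Row minima are 7 and 12, so the inspector's maximin is 12; column maxima are 24 and 18, so the inspectee's minimax is 18. These differ, so the equilibrium is in mixed strategies.
Let the inspector play day 1 with probability p. The inspectee is indifferent when 24p + 12(1−p) = 7p + 18(1−p), giving p = 6/23.

6/23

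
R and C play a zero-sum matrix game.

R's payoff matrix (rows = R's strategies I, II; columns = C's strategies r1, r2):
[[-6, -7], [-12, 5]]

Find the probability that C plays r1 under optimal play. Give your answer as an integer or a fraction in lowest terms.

2/3

Row minima are -7 and -12, so R's maximin is -7; column maxima are -6 and 5, so C's minimax is -6. These differ, so the equilibrium is in mixed strategies.
Let C play r1 with probability q. R is indifferent when −6q − 7(1−q) = −12q + 5(1−q), giving q = 2/3.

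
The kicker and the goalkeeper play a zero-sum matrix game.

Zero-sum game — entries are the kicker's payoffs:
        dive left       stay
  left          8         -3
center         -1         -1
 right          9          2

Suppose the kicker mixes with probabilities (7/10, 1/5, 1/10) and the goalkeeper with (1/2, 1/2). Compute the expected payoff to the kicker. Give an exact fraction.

21/10

Against (1/2, 1/2), each row's expected payoff is left: 5/2; center: -1; right: 11/2.
Taking the (7/10, 1/5, 1/10)-weighted average: (7/10)·(5/2) + (1/5)·(-1) + (1/10)·(11/2) = 21/10.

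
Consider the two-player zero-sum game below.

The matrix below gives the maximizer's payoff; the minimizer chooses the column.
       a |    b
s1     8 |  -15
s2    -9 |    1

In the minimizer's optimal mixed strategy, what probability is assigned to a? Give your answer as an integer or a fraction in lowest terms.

Row minima are -15 and -9, so the maximizer's maximin is -9; column maxima are 8 and 1, so the minimizer's minimax is 1. These differ, so the equilibrium is in mixed strategies.
Let the minimizer play a with probability q. The maximizer is indifferent when 8q − 15(1−q) = −9q + (1−q), giving q = 16/33.

16/33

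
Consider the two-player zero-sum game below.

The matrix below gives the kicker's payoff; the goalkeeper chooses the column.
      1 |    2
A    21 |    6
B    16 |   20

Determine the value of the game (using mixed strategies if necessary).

Row minima are 6 and 16, so the kicker's maximin is 16; column maxima are 21 and 20, so the goalkeeper's minimax is 20. These differ, so the equilibrium is in mixed strategies.
Let the kicker play A with probability p. The goalkeeper is indifferent when 21p + 16(1−p) = 6p + 20(1−p), giving p = 4/19.
Let the goalkeeper play 1 with probability q. The kicker is indifferent when 21q + 6(1−q) = 16q + 20(1−q), giving q = 14/19.
The value is 21·(14/19) + (6)·(5/19) = 324/19.

324/19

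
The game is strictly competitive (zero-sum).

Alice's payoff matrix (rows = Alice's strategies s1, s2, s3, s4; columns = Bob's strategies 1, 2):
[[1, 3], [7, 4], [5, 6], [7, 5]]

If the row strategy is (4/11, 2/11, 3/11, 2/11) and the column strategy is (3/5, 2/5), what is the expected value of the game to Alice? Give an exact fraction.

Against (3/5, 2/5), each row's expected payoff is s1: 9/5; s2: 29/5; s3: 27/5; s4: 31/5.
Taking the (4/11, 2/11, 3/11, 2/11)-weighted average: (4/11)·(9/5) + (2/11)·(29/5) + (3/11)·(27/5) + (2/11)·(31/5) = 237/55.

237/55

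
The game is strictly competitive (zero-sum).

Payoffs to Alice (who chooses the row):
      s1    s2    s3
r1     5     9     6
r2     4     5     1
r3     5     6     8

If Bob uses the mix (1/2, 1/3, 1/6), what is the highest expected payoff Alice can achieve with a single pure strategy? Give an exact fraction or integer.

13/2

r1: (5)·(1/2) + (9)·(1/3) + (6)·(1/6) = 13/2.
r2: (4)·(1/2) + (5)·(1/3) + (1)·(1/6) = 23/6.
r3: (5)·(1/2) + (6)·(1/3) + (8)·(1/6) = 35/6.
The best pure response is r1 with expected payoff 13/2.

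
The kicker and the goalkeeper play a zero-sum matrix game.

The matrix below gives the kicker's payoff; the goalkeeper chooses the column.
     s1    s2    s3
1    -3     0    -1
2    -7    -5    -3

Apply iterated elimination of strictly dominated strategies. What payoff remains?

Row 2 is strictly dominated by row 1 (-3>-7, 0>-5, -1>-3); eliminate 2.
Column s2 is strictly dominated by s1 for the goalkeeper (-3<0); eliminate s2.
Column s3 is strictly dominated by s1 for the goalkeeper (-3<-1); eliminate s3.
Only (1, s1) remains, with payoff -3.

-3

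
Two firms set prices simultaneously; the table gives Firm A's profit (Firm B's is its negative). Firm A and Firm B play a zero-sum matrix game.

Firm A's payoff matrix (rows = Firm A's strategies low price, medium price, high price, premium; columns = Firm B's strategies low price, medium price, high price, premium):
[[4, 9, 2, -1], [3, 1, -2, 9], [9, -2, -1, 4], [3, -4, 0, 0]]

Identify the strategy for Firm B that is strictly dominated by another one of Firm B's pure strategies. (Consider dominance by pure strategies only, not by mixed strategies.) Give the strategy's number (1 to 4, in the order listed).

Firm B prefers columns that give Firm A less. Compare low price with high price: 2 < 4, -2 < 3, -1 < 9, 0 < 3.
So high price strictly dominates low price for Firm B; low price is strictly dominated.

1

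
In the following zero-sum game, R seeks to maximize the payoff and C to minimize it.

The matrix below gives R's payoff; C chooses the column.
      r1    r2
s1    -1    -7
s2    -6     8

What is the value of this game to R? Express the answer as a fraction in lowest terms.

-5/2

Row minima are -7 and -6, so R's maximin is -6; column maxima are -1 and 8, so C's minimax is -1. These differ, so the equilibrium is in mixed strategies.
Let R play s1 with probability p. C is indifferent when −p − 6(1−p) = −7p + 8(1−p), giving p = 7/10.
Let C play r1 with probability q. R is indifferent when −q − 7(1−q) = −6q + 8(1−q), giving q = 3/4.
The value is -1·(3/4) + (-7)·(1/4) = -5/2.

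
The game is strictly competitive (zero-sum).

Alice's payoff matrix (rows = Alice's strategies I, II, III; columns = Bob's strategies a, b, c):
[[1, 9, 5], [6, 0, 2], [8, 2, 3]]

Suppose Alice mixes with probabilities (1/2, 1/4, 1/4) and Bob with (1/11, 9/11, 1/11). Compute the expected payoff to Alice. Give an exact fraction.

Against (1/11, 9/11, 1/11), each row's expected payoff is I: 87/11; II: 8/11; III: 29/11.
Taking the (1/2, 1/4, 1/4)-weighted average: (1/2)·(87/11) + (1/4)·(8/11) + (1/4)·(29/11) = 211/44.

211/44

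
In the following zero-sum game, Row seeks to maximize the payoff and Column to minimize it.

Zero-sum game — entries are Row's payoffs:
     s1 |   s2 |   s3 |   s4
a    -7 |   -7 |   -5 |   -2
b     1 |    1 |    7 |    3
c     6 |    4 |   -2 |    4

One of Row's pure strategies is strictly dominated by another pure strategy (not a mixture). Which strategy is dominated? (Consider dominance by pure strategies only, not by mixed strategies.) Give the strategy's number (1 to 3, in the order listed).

Compare a with b: 1 > -7, 1 > -7, 7 > -5, 3 > -2.
So b strictly dominates a for Row; a is strictly dominated.

1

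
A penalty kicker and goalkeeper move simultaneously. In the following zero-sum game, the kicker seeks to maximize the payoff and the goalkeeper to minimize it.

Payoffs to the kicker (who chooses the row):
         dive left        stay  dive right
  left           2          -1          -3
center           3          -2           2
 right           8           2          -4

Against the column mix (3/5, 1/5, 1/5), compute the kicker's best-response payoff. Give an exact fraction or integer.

22/5

left: (2)·(3/5) + (-1)·(1/5) + (-3)·(1/5) = 2/5.
center: (3)·(3/5) + (-2)·(1/5) + (2)·(1/5) = 9/5.
right: (8)·(3/5) + (2)·(1/5) + (-4)·(1/5) = 22/5.
The best pure response is right with expected payoff 22/5.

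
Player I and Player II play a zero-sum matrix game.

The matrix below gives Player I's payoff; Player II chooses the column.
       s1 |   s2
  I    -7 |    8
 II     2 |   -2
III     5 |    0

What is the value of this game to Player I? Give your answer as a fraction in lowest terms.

Row II is strictly dominated by row III, so Player I never plays it.
The remaining 2×2 game on (I, III) × (s1, s2) has no saddle point. Let Player I play I with probability p; indifference gives −7p + 5(1−p) = 8p, so p = 1/4.
Similarly Player II's optimal q on s1 is 2/5, and the value is -7·(2/5) + (8)·(3/5) = 2.

2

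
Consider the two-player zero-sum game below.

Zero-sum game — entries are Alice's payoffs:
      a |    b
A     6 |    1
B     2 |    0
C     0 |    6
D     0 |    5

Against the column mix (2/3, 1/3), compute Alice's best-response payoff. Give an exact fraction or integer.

A: (6)·(2/3) + (1)·(1/3) = 13/3.
B: (2)·(2/3) + (0)·(1/3) = 4/3.
C: (0)·(2/3) + (6)·(1/3) = 2.
D: (0)·(2/3) + (5)·(1/3) = 5/3.
The best pure response is A with expected payoff 13/3.

13/3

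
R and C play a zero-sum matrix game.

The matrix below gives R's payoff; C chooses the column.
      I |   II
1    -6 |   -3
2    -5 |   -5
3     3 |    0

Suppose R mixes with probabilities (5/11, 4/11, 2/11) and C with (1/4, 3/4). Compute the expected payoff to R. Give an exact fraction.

-149/44

Against (1/4, 3/4), each row's expected payoff is 1: -15/4; 2: -5; 3: 3/4.
Taking the (5/11, 4/11, 2/11)-weighted average: (5/11)·(-15/4) + (4/11)·(-5) + (2/11)·(3/4) = -149/44.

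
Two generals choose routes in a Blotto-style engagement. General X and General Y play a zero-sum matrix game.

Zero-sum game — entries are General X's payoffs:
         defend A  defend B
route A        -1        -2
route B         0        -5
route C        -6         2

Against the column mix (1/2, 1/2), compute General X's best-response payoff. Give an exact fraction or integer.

-3/2

route A: (-1)·(1/2) + (-2)·(1/2) = -3/2.
route B: (0)·(1/2) + (-5)·(1/2) = -5/2.
route C: (-6)·(1/2) + (2)·(1/2) = -2.
The best pure response is route A with expected payoff -3/2.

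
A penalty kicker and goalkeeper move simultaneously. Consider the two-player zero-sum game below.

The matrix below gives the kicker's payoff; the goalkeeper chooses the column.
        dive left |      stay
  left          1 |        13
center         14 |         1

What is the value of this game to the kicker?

181/25

Row minima are 1 and 1, so the kicker's maximin is 1; column maxima are 14 and 13, so the goalkeeper's minimax is 13. These differ, so the equilibrium is in mixed strategies.
Let the kicker play left with probability p. The goalkeeper is indifferent when p + 14(1−p) = 13p + (1−p), giving p = 13/25.
Let the goalkeeper play dive left with probability q. The kicker is indifferent when q + 13(1−q) = 14q + (1−q), giving q = 12/25.
The value is 1·(12/25) + (13)·(13/25) = 181/25.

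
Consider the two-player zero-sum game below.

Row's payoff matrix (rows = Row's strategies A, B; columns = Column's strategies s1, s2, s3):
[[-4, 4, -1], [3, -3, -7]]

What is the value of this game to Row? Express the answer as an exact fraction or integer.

Column s2 is strictly dominated by s3 for Column (it gives Row more in every row).
The remaining 2×2 game on (A, B) × (s1, s3) has no saddle point. Let Row play A with probability p; indifference gives −4p + 3(1−p) = −p − 7(1−p), so p = 10/13.
Similarly Column's optimal q on s1 is 6/13, and the value is -4·(6/13) + (-1)·(7/13) = -31/13.

-31/13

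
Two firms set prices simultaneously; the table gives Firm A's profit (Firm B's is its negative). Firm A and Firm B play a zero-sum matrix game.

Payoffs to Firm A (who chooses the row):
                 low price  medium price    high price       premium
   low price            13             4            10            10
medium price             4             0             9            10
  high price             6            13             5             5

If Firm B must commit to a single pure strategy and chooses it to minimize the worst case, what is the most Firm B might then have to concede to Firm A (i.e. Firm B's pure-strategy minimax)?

10

The worst case (largest entry) in each column is low price: 13, medium price: 13, high price: 10, premium: 10.
The best (smallest) of these is 10.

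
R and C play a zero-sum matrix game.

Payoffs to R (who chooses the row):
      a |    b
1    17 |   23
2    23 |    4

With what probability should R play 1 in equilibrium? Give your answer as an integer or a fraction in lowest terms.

19/25

Row minima are 17 and 4, so R's maximin is 17; column maxima are 23 and 23, so C's minimax is 23. These differ, so the equilibrium is in mixed strategies.
Let R play 1 with probability p. C is indifferent when 17p + 23(1−p) = 23p + 4(1−p), giving p = 19/25.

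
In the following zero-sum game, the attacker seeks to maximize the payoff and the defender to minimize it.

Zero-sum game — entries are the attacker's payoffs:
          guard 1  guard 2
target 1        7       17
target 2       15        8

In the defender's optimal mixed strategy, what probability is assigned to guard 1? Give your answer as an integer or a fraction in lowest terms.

9/17

Row minima are 7 and 8, so the attacker's maximin is 8; column maxima are 15 and 17, so the defender's minimax is 15. These differ, so the equilibrium is in mixed strategies.
Let the defender play guard 1 with probability q. The attacker is indifferent when 7q + 17(1−q) = 15q + 8(1−q), giving q = 9/17.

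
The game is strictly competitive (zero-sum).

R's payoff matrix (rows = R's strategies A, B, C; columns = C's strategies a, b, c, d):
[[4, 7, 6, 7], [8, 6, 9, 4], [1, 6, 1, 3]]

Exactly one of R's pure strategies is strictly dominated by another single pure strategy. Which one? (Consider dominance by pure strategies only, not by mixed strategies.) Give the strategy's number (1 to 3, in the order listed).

3

Compare C with A: 4 > 1, 7 > 6, 6 > 1, 7 > 3.
So A strictly dominates C for R; C is strictly dominated.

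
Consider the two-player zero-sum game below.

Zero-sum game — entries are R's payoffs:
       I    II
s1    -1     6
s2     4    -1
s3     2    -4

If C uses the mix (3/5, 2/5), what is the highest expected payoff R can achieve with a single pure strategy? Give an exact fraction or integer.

s1: (-1)·(3/5) + (6)·(2/5) = 9/5.
s2: (4)·(3/5) + (-1)·(2/5) = 2.
s3: (2)·(3/5) + (-4)·(2/5) = -2/5.
The best pure response is s2 with expected payoff 2.

2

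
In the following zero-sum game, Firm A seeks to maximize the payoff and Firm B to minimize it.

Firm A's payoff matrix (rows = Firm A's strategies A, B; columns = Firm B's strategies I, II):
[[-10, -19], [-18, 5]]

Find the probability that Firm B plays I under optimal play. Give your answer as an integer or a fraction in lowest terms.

Row minima are -19 and -18, so Firm A's maximin is -18; column maxima are -10 and 5, so Firm B's minimax is -10. These differ, so the equilibrium is in mixed strategies.
Let Firm B play I with probability q. Firm A is indifferent when −10q − 19(1−q) = −18q + 5(1−q), giving q = 3/4.

3/4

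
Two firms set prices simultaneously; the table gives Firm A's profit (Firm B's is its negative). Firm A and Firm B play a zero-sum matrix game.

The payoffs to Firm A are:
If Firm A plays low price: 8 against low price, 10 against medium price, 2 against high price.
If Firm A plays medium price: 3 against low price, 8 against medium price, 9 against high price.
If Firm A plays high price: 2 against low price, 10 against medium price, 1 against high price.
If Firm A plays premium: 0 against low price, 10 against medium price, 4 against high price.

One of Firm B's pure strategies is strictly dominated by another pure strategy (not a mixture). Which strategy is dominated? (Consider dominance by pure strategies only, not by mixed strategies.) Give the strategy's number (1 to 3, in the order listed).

Firm B prefers columns that give Firm A less. Compare medium price with low price: 8 < 10, 3 < 8, 2 < 10, 0 < 10.
So low price strictly dominates medium price for Firm B; medium price is strictly dominated.

2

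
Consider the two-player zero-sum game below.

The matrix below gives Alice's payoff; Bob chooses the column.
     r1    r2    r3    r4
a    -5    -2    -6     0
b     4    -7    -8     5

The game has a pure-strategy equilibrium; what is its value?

-6

Row minima: -6, -8 → Alice's maximin is -6.
Column maxima: 4, -2, -6, 5 → Bob's minimax is -6.
They coincide at (a, r3), so the value is -6.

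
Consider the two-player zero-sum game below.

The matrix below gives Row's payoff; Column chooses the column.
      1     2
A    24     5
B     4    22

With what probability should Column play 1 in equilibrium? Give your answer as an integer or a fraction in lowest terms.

17/37

Row minima are 5 and 4, so Row's maximin is 5; column maxima are 24 and 22, so Column's minimax is 22. These differ, so the equilibrium is in mixed strategies.
Let Column play 1 with probability q. Row is indifferent when 24q + 5(1−q) = 4q + 22(1−q), giving q = 17/37.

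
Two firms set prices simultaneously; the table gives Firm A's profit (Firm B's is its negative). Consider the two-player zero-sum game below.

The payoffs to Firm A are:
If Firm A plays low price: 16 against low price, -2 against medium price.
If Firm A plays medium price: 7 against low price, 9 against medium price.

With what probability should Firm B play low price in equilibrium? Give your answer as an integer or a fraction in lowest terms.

11/20

Row minima are -2 and 7, so Firm A's maximin is 7; column maxima are 16 and 9, so Firm B's minimax is 9. These differ, so the equilibrium is in mixed strategies.
Let Firm B play low price with probability q. Firm A is indifferent when 16q − 2(1−q) = 7q + 9(1−q), giving q = 11/20.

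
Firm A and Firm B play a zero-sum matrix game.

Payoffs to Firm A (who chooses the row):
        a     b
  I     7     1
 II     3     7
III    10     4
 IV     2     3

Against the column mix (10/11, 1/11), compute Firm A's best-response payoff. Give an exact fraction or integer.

I: (7)·(10/11) + (1)·(1/11) = 71/11.
II: (3)·(10/11) + (7)·(1/11) = 37/11.
III: (10)·(10/11) + (4)·(1/11) = 104/11.
IV: (2)·(10/11) + (3)·(1/11) = 23/11.
The best pure response is III with expected payoff 104/11.

104/11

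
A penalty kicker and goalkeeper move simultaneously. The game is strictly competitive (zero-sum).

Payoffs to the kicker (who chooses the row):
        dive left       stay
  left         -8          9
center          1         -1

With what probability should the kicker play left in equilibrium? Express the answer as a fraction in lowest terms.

2/19

Row minima are -8 and -1, so the kicker's maximin is -1; column maxima are 1 and 9, so the goalkeeper's minimax is 1. These differ, so the equilibrium is in mixed strategies.
Let the kicker play left with probability p. The goalkeeper is indifferent when −8p + (1−p) = 9p − (1−p), giving p = 2/19.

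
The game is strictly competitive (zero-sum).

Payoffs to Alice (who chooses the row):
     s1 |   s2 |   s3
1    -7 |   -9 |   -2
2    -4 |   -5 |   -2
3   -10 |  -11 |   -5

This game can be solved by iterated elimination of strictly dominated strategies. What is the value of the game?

Row 3 is strictly dominated by row 1 (-7>-10, -9>-11, -2>-5); eliminate 3.
Column s3 is strictly dominated by s1 for Bob (-7<-2, -4<-2); eliminate s3.
Row 1 is strictly dominated by row 2 (-4>-7, -5>-9); eliminate 1.
Column s1 is strictly dominated by s2 for Bob (-5<-4); eliminate s1.
Only (2, s2) remains, with payoff -5.

-5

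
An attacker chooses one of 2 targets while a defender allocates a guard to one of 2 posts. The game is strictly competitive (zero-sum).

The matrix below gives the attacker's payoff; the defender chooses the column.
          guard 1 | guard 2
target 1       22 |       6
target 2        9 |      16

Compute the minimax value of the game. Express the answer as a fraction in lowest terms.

Row minima are 6 and 9, so the attacker's maximin is 9; column maxima are 22 and 16, so the defender's minimax is 16. These differ, so the equilibrium is in mixed strategies.
Let the attacker play target 1 with probability p. The defender is indifferent when 22p + 9(1−p) = 6p + 16(1−p), giving p = 7/23.
Let the defender play guard 1 with probability q. The attacker is indifferent when 22q + 6(1−q) = 9q + 16(1−q), giving q = 10/23.
The value is 22·(10/23) + (6)·(13/23) = 298/23.

298/23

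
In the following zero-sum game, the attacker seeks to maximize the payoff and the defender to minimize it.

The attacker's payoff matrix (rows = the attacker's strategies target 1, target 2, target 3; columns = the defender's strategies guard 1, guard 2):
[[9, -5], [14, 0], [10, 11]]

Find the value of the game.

154/15

Row target 1 is strictly dominated by row target 2, so the attacker never plays it.
The remaining 2×2 game on (target 2, target 3) × (guard 1, guard 2) has no saddle point. Let the attacker play target 2 with probability p; indifference gives 14p + 10(1−p) = 11(1−p), so p = 1/15.
Similarly the defender's optimal q on guard 1 is 11/15, and the value is 14·(11/15) + (0)·(4/15) = 154/15.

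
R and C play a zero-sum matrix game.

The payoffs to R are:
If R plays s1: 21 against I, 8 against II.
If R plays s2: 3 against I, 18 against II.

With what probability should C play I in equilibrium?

Row minima are 8 and 3, so R's maximin is 8; column maxima are 21 and 18, so C's minimax is 18. These differ, so the equilibrium is in mixed strategies.
Let C play I with probability q. R is indifferent when 21q + 8(1−q) = 3q + 18(1−q), giving q = 5/14.

5/14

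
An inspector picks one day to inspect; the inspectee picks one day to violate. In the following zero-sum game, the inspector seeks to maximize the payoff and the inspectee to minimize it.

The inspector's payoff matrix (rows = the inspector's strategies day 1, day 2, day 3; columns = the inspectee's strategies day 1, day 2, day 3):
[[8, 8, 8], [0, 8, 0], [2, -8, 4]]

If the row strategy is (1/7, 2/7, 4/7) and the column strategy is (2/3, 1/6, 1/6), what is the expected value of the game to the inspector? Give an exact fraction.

40/21

Against (2/3, 1/6, 1/6), each row's expected payoff is day 1: 8; day 2: 4/3; day 3: 2/3.
Taking the (1/7, 2/7, 4/7)-weighted average: (1/7)·(8) + (2/7)·(4/3) + (4/7)·(2/3) = 40/21.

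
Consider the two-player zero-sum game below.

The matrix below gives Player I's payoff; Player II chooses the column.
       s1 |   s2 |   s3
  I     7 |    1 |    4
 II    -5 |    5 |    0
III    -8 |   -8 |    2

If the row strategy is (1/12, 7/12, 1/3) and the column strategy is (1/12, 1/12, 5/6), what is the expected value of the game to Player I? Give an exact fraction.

Against (1/12, 1/12, 5/6), each row's expected payoff is I: 4; II: 0; III: 1/3.
Taking the (1/12, 7/12, 1/3)-weighted average: (1/12)·(4) + (7/12)·(0) + (1/3)·(1/3) = 4/9.

4/9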